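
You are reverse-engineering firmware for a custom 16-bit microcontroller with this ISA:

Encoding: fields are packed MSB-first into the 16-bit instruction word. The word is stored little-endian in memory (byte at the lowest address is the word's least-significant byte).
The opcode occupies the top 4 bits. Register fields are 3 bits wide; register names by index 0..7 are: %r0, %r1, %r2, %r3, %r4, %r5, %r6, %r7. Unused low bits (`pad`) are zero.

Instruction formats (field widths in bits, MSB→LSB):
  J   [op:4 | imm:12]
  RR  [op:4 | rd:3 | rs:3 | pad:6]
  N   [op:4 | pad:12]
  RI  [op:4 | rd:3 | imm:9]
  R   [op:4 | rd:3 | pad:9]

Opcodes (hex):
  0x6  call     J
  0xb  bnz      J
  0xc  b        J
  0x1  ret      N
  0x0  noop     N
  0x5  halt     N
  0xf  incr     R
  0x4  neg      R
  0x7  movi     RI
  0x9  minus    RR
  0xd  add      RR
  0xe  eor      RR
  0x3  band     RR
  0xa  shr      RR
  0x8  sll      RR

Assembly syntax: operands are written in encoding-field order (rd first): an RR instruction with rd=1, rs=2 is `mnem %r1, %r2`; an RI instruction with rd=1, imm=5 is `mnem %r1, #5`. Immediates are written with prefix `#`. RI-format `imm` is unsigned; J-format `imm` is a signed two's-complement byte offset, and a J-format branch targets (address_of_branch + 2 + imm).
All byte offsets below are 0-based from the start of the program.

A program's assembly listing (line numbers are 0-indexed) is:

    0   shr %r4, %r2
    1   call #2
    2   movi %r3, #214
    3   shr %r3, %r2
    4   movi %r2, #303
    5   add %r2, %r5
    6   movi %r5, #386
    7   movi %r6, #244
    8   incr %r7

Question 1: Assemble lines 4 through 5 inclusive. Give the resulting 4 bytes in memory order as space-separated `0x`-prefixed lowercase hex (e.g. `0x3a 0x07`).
0x2f 0x75 0x40 0xd5

L4: movi op=0x7:4|rd=2:3|imm=303:9 ⇒ 0x752f ⇒ little 2f 75
L5: add op=0xd:4|rd=2:3|rs=5:3|pad=0:6 ⇒ 0xd540 ⇒ little 40 d5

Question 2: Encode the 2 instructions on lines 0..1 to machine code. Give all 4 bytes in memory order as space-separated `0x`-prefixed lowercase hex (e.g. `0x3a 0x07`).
0x80 0xa8 0x02 0x60

line 0 (shr): pack op=0xa:4|rd=4:3|rs=2:3|pad=0:6 = 0xa880; little→ 80 a8
line 1 (call): pack op=0x6:4|imm=2:12 = 0x6002; little→ 02 60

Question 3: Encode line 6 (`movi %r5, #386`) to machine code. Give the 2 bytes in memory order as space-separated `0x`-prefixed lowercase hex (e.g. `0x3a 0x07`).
line 6 (movi): pack op=0x7:4|rd=5:3|imm=386:9 = 0x7b82; little→ 82 7b

0x82 0x7b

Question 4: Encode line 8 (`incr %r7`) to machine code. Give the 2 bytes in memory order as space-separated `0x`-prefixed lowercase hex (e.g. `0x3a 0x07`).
line 8 (incr): pack op=0xf:4|rd=7:3|pad=0:9 = 0xfe00; little→ 00 fe

0x00 0xfe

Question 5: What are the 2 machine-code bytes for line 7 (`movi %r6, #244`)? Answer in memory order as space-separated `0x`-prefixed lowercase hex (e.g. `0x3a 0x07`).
line 7 (movi): pack op=0x7:4|rd=6:3|imm=244:9 = 0x7cf4; little→ f4 7c

0xf4 0x7c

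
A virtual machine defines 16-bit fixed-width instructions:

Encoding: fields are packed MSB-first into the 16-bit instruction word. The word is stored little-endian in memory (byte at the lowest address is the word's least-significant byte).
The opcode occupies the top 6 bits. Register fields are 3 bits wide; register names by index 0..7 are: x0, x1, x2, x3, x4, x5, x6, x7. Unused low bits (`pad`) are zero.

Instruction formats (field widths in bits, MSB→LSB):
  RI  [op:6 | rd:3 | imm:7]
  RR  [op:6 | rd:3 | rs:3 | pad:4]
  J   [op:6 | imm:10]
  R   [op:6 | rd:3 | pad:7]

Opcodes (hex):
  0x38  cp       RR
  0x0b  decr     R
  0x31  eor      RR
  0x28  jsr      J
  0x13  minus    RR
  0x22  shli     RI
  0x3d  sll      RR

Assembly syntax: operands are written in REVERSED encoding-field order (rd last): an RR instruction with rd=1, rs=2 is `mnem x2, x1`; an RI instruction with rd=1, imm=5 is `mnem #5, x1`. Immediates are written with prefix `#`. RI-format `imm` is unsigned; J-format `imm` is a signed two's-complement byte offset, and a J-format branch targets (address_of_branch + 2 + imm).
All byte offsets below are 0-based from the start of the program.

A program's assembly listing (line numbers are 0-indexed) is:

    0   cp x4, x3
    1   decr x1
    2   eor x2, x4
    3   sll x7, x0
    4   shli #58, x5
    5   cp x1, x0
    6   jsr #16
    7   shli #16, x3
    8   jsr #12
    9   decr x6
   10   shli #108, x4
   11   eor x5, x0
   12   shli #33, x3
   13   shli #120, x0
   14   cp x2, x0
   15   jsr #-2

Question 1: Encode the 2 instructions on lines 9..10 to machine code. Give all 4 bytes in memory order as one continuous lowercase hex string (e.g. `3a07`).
L9: decr op=0xb:6|rd=6:3|pad=0:7 ⇒ 0x2f00 ⇒ little 00 2f
L10: shli op=0x22:6|rd=4:3|imm=108:7 ⇒ 0x8a6c ⇒ little 6c 8a

002f6c8a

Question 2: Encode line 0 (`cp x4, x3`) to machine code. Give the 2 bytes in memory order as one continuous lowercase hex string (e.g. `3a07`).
c0e1

0. cp fields op=0x38:6|rd=3:3|rs=4:3|pad=0:4 → word e1c0h → c0 e1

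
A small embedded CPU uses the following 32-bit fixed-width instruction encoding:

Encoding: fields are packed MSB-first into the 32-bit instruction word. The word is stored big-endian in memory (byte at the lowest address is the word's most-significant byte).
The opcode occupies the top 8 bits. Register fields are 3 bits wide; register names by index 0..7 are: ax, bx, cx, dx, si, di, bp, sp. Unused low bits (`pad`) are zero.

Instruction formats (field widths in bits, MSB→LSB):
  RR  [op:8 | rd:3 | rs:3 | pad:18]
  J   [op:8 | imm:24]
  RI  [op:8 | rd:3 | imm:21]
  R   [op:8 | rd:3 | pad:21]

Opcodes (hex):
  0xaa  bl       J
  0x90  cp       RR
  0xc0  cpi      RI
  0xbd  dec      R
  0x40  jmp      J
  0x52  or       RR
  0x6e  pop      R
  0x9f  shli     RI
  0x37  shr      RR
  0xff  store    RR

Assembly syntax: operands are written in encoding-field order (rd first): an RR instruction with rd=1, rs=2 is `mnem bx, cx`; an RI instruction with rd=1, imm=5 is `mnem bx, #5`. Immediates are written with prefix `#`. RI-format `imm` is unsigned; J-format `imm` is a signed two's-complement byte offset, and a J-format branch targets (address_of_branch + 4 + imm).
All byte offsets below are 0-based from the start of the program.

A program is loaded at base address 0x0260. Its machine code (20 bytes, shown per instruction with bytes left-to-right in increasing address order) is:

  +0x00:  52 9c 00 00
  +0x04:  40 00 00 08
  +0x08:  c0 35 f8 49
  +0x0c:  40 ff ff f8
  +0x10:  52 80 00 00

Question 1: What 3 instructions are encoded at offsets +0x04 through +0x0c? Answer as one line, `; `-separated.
jmp #8; cpi bx, #1439817; jmp #-8

[04] 40 00 00 08 → 0x40000008
  opcode bits[31:24]=0x40: jmp/J
  imm@[23:0]=0x8 ⇒ #8
[08] c0 35 f8 49 → 0xc035f849
  opcode bits[31:24]=0xc0: cpi/RI
  rd@[23:21]=0x1 ⇒ bx
  imm@[20:0]=0x15f849 ⇒ #1439817
[0c] 40 ff ff f8 → 0x40fffff8
  opcode bits[31:24]=0x40: jmp/J
  imm@[23:0]=0xfffff8 (s24→-8) ⇒ #-8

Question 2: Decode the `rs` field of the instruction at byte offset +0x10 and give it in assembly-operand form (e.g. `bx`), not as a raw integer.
ax

+0x10: 52 80 00 00 ⇒ word 0x52800000 (big)
  opcode bits[31:24]=0x52: or/RR
  rd: (w>>21)&0x7=0x4 → si
  rs: (w>>18)&0x7=0x0 → ax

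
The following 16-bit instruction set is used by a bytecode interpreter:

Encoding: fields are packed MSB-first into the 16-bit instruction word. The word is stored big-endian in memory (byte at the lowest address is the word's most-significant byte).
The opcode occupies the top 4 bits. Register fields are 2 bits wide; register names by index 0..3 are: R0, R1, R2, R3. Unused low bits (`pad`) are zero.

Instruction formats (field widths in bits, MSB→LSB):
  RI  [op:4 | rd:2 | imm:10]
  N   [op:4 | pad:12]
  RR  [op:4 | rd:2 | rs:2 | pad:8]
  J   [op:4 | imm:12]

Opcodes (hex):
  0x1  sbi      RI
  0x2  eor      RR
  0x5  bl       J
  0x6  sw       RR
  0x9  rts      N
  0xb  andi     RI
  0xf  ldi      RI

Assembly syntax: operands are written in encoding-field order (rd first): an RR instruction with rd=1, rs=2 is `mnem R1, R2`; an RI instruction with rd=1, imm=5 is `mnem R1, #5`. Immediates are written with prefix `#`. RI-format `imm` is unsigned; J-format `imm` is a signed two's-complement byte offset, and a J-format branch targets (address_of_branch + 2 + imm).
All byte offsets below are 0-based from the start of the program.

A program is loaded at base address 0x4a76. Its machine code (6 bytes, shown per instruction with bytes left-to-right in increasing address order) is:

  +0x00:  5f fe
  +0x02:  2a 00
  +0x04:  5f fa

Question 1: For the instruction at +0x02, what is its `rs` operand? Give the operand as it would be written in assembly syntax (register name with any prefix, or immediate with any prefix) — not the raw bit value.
R2

[02] 2a 00 → 0x2a00
  op=0x2a00>>12=0x2 ⇒ eor (RR)
  [11:10] rd=2 = R2
  [9:8] rs=2 = R2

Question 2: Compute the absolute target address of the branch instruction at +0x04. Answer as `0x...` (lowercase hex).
@+04  big-endian(5f fa) = 0x5ffa
  opcode bits[15:12]=0x5: bl/J
  [11:0] imm=4090 (s12→-6) = #-6
  target = base 0x4a76 + off 0x04 + 2 + imm -6 = 0x4a76

0x4a76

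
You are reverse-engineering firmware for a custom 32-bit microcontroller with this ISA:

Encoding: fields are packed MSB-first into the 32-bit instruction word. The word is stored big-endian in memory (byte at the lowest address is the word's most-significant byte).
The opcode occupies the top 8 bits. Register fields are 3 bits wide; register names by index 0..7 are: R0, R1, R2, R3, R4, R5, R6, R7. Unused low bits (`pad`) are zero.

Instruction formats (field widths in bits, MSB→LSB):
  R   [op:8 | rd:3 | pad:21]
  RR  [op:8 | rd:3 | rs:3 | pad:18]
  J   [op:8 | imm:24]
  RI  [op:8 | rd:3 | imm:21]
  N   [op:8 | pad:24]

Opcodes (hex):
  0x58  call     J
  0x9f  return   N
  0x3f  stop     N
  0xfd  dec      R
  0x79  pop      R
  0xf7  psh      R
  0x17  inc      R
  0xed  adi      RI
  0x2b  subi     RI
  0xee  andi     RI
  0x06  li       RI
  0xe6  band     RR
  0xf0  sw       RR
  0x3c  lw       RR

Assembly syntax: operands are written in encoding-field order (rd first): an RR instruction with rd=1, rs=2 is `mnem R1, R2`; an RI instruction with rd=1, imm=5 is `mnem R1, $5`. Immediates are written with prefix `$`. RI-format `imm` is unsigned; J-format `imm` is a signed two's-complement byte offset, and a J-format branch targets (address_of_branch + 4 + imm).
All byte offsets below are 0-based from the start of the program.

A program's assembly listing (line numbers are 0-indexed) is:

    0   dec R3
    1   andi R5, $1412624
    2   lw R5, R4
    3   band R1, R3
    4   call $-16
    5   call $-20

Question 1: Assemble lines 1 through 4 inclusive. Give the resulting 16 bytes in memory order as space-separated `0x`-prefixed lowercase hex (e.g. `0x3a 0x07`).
1. andi fields op=0xee:8|rd=5:3|imm=1412624:21 → word eeb58e10h → ee b5 8e 10
2. lw fields op=0x3c:8|rd=5:3|rs=4:3|pad=0:18 → word 3cb00000h → 3c b0 00 00
3. band fields op=0xe6:8|rd=1:3|rs=3:3|pad=0:18 → word e62c0000h → e6 2c 00 00
4. call fields op=0x58:8|imm=-16:24 → word 58fffff0h → 58 ff ff f0

0xee 0xb5 0x8e 0x10 0x3c 0xb0 0x00 0x00 0xe6 0x2c 0x00 0x00 0x58 0xff 0xff 0xf0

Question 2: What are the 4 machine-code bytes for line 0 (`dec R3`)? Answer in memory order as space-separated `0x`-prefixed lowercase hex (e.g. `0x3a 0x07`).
L0: dec op=0xfd:8|rd=3:3|pad=0:21 ⇒ 0xfd600000 ⇒ big fd 60 00 00

0xfd 0x60 0x00 0x00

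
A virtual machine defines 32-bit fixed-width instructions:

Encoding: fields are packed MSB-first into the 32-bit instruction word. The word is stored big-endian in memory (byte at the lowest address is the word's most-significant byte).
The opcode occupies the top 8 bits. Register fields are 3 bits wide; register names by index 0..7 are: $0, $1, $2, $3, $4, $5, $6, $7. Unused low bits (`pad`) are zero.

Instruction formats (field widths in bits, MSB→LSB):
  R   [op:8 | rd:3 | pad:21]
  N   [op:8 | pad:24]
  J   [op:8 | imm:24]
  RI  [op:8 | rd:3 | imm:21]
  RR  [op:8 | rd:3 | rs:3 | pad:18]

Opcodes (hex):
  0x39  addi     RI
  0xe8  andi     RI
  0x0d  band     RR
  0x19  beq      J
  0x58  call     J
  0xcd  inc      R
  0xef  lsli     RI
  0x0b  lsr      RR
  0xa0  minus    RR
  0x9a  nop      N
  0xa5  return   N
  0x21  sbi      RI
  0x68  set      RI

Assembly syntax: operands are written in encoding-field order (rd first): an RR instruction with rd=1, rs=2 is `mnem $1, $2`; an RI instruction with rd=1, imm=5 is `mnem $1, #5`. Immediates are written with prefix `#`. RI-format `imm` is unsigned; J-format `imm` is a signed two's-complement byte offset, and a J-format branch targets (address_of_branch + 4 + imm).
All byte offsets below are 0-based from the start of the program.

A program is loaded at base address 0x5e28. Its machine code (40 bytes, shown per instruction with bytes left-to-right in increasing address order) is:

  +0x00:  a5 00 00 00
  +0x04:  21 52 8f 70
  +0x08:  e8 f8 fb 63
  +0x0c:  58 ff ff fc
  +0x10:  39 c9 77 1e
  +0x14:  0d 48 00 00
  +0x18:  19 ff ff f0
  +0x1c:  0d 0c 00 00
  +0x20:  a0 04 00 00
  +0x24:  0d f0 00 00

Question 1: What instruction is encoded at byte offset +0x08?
@+08  big-endian(e8 f8 fb 63) = 0xe8f8fb63
  opcode bits[31:24]=0xe8: andi/RI
  [23:21] rd=7 = $7
  [20:0] imm=1637219 = #1637219

andi $7, #1637219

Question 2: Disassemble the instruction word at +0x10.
addi $6, #620318

@+10  big-endian(39 c9 77 1e) = 0x39c9771e
  op=0x39c9771e>>24=0x39 ⇒ addi (RI)
  rd: (w>>21)&0x7=0x6 → $6
  imm: (w>>0)&0x1fffff=0x9771e → #620318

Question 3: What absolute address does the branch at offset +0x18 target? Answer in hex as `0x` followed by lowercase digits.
@+18  big-endian(19 ff ff f0) = 0x19fffff0
  op=0x19fffff0>>24=0x19 ⇒ beq (J)
  [23:0] imm=16777200 (s24→-16) = #-16
  target = base 0x5e28 + off 0x18 + 4 + imm -16 = 0x5e34

0x5e34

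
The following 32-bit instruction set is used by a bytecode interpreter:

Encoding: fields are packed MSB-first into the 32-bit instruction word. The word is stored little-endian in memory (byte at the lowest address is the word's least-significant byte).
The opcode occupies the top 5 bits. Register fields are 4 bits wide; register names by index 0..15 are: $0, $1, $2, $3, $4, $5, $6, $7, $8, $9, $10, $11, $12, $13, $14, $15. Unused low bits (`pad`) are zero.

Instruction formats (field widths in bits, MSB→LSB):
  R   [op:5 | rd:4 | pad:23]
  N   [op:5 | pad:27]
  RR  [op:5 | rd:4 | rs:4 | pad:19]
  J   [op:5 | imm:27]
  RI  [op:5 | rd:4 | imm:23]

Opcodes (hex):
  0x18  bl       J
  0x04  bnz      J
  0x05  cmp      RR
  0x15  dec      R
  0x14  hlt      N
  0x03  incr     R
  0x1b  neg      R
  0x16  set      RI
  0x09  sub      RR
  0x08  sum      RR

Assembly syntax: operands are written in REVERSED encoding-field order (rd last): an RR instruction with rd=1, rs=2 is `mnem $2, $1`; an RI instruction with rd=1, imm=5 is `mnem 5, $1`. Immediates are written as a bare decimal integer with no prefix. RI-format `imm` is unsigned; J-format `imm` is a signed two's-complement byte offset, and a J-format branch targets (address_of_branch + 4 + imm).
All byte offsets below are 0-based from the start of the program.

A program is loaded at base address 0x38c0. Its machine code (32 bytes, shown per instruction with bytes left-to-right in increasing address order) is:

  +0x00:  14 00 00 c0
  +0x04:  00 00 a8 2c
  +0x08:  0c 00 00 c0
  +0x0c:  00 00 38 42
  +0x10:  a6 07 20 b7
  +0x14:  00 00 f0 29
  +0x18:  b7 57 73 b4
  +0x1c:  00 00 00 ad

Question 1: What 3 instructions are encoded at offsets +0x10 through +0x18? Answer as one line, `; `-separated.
set 2099110, $14; cmp $14, $3; set 7559095, $8

@+10  little-endian(a6 07 20 b7) = 0xb72007a6
  opcode bits[31:27]=0x16: set/RI
  rd: (w>>23)&0xf=0xe → $14
  imm: (w>>0)&0x7fffff=0x2007a6 → 2099110
@+14  little-endian(00 00 f0 29) = 0x29f00000
  opcode bits[31:27]=0x5: cmp/RR
  rd: (w>>23)&0xf=0x3 → $3
  rs: (w>>19)&0xf=0xe → $14
@+18  little-endian(b7 57 73 b4) = 0xb47357b7
  opcode bits[31:27]=0x16: set/RI
  rd: (w>>23)&0xf=0x8 → $8
  imm: (w>>0)&0x7fffff=0x7357b7 → 7559095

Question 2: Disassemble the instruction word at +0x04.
cmp $5, $9

[04] 00 00 a8 2c → 0x2ca80000
  top 5b → 0x5 → cmp [RR]
  [26:23] rd=9 = $9
  [22:19] rs=5 = $5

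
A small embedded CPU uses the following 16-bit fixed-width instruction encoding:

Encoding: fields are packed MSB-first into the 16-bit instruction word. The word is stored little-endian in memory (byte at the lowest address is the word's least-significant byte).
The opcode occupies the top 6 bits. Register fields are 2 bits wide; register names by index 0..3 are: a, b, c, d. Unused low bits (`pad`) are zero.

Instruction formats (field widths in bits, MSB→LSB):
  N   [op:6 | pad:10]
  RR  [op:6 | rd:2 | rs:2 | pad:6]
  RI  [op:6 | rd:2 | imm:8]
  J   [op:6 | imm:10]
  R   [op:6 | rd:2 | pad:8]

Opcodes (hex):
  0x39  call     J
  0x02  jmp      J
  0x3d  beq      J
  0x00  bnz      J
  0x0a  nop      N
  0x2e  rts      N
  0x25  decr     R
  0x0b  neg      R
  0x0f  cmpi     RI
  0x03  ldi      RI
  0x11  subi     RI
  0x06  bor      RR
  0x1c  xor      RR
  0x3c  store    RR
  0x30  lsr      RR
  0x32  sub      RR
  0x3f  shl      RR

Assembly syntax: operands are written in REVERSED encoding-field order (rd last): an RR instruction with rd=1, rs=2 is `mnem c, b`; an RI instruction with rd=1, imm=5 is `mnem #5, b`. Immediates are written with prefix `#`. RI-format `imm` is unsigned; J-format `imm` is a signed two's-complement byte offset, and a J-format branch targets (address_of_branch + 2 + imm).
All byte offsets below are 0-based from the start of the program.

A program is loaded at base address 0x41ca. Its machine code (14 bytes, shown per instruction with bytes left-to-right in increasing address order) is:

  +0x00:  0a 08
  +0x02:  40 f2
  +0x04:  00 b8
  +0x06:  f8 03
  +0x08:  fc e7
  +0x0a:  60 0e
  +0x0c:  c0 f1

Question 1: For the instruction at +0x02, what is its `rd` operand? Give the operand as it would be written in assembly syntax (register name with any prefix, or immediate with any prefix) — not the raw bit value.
c

[02] 40 f2 → 0xf240
  op=0xf240>>10=0x3c ⇒ store (RR)
  [9:8] rd=2 = c
  [7:6] rs=1 = b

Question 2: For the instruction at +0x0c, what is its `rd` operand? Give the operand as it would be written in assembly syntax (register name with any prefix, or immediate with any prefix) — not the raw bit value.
[0c] c0 f1 → 0xf1c0
  top 6b → 0x3c → store [RR]
  rd@[9:8]=0x1 ⇒ b
  rs@[7:6]=0x3 ⇒ d

b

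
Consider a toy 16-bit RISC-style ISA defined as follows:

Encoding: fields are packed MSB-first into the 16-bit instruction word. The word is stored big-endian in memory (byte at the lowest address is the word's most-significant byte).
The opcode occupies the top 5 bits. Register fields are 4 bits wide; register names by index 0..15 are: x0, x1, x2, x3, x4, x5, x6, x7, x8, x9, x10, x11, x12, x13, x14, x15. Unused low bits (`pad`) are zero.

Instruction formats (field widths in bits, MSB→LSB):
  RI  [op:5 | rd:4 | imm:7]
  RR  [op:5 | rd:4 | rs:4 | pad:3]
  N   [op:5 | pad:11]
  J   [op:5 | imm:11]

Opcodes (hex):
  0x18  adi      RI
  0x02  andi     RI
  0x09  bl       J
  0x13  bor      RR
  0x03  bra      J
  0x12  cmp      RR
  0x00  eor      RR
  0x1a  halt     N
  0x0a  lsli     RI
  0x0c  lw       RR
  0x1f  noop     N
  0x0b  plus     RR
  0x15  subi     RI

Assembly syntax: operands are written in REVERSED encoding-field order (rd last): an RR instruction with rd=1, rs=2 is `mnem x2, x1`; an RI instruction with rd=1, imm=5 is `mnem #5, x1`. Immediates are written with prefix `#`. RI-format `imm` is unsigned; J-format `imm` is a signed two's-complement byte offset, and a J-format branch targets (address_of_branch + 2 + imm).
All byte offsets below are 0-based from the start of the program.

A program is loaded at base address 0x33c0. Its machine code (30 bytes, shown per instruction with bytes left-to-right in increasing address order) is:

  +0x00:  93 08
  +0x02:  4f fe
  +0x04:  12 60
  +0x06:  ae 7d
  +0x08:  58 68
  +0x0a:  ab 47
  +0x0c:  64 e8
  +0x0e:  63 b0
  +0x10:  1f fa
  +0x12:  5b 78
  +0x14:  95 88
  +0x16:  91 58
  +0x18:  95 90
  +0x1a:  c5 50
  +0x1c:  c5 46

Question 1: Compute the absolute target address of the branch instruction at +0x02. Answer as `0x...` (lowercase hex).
off 0x02: read 4f fe as big → 0x4ffe
  opcode bits[15:11]=0x9: bl/J
  imm: (w>>0)&0x7ff=0x7fe (s11→-2) → #-2
  target = base 0x33c0 + off 0x02 + 2 + imm -2 = 0x33c2

0x33c2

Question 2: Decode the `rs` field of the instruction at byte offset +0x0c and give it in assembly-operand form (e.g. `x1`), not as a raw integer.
off 0x0c: read 64 e8 as big → 0x64e8
  top 5b → 0xc → lw [RR]
  [10:7] rd=9 = x9
  [6:3] rs=13 = x13

x13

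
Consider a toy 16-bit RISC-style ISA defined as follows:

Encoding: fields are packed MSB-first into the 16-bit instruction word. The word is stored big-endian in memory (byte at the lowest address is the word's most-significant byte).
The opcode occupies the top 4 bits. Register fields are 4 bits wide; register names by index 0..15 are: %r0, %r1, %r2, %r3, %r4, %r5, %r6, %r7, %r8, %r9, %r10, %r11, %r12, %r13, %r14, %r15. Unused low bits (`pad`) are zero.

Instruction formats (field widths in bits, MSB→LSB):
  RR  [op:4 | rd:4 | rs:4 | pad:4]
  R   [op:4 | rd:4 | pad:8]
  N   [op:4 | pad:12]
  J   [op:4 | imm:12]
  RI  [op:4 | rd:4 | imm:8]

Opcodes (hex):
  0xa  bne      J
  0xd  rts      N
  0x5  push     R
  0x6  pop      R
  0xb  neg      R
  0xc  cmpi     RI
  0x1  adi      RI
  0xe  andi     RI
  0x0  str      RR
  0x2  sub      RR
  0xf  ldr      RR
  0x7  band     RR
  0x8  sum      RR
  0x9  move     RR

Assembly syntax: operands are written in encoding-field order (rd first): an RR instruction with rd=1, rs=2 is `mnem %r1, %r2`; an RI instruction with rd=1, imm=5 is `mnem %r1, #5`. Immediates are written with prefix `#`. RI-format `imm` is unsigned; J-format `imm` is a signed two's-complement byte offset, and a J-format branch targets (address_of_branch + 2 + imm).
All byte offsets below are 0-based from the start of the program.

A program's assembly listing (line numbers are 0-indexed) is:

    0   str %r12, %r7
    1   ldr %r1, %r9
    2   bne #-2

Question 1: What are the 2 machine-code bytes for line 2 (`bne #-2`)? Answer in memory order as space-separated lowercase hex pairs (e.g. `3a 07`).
af fe

2. bne fields op=0xa:4|imm=-2:12 → word affeh → af fe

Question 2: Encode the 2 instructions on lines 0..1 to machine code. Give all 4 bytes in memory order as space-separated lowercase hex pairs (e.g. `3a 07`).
0c 70 f1 90

line 0 (str): pack op=0x0:4|rd=12:4|rs=7:4|pad=0:4 = 0x0c70; big→ 0c 70
line 1 (ldr): pack op=0xf:4|rd=1:4|rs=9:4|pad=0:4 = 0xf190; big→ f1 90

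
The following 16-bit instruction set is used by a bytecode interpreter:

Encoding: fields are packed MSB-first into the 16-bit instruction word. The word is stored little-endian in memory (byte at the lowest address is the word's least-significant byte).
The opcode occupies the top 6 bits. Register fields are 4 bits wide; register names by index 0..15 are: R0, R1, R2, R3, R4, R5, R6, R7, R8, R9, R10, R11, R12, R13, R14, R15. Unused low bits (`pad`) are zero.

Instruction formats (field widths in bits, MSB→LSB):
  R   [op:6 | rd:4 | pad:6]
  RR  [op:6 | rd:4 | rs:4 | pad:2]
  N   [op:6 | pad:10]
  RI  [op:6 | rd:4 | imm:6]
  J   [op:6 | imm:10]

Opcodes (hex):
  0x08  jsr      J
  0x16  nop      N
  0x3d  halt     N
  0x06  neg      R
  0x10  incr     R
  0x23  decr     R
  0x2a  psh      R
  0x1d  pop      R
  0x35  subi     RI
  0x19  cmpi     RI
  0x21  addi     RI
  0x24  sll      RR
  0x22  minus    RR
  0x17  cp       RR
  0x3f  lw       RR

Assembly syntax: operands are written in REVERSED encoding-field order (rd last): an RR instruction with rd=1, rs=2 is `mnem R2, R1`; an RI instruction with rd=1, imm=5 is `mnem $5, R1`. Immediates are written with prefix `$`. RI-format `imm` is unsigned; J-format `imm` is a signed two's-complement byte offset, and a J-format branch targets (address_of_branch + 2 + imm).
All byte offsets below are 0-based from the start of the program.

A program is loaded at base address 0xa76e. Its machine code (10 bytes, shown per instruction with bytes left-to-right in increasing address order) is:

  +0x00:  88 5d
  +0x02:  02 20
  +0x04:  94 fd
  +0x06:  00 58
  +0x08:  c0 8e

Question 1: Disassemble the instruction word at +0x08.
decr R11

@+08  little-endian(c0 8e) = 0x8ec0
  top 6b → 0x23 → decr [R]
  [9:6] rd=11 = R11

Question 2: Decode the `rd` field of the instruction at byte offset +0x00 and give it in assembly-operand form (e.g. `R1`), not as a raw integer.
R6

off 0x00: read 88 5d as little → 0x5d88
  opcode bits[15:10]=0x17: cp/RR
  rd: (w>>6)&0xf=0x6 → R6
  rs: (w>>2)&0xf=0x2 → R2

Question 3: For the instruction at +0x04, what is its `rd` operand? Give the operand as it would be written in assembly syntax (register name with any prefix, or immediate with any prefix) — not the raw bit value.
@+04  little-endian(94 fd) = 0xfd94
  op=0xfd94>>10=0x3f ⇒ lw (RR)
  rd: (w>>6)&0xf=0x6 → R6
  rs: (w>>2)&0xf=0x5 → R5

R6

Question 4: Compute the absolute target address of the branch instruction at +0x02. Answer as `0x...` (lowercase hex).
0xa774

[02] 02 20 → 0x2002
  op=0x2002>>10=0x8 ⇒ jsr (J)
  [9:0] imm=2 = $2
  target = base 0xa76e + off 0x02 + 2 + imm 2 = 0xa774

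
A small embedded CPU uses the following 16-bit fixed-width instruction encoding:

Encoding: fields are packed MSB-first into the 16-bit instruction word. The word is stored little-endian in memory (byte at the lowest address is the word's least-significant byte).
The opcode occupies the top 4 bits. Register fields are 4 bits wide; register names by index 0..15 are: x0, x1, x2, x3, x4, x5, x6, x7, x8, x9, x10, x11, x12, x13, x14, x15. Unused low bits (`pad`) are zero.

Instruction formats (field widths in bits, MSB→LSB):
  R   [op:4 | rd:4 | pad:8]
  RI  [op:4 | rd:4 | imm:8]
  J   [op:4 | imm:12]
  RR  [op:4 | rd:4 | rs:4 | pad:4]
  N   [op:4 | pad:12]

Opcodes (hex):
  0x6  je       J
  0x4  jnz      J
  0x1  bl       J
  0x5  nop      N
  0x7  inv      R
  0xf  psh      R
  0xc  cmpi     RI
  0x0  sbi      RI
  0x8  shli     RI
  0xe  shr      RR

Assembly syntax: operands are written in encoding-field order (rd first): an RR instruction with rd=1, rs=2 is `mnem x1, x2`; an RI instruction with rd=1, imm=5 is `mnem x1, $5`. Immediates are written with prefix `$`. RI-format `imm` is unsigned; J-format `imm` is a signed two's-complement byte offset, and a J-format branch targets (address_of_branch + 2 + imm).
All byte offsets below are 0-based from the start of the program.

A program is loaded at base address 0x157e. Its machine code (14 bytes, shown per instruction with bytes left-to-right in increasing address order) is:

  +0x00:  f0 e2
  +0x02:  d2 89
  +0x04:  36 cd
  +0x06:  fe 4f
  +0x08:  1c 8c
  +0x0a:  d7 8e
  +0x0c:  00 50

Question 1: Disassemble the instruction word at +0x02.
shli x9, $210

@+02  little-endian(d2 89) = 0x89d2
  op=0x89d2>>12=0x8 ⇒ shli (RI)
  rd: (w>>8)&0xf=0x9 → x9
  imm: (w>>0)&0xff=0xd2 → $210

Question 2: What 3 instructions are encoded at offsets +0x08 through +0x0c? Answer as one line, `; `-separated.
+0x08: 1c 8c ⇒ word 0x8c1c (little)
  op=0x8c1c>>12=0x8 ⇒ shli (RI)
  rd@[11:8]=0xc ⇒ x12
  imm@[7:0]=0x1c ⇒ $28
+0x0a: d7 8e ⇒ word 0x8ed7 (little)
  op=0x8ed7>>12=0x8 ⇒ shli (RI)
  rd@[11:8]=0xe ⇒ x14
  imm@[7:0]=0xd7 ⇒ $215
+0x0c: 00 50 ⇒ word 0x5000 (little)
  op=0x5000>>12=0x5 ⇒ nop (N)

shli x12, $28; shli x14, $215; nop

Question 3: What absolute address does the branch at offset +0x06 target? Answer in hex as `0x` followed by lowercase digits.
@+06  little-endian(fe 4f) = 0x4ffe
  top 4b → 0x4 → jnz [J]
  imm: (w>>0)&0xfff=0xffe (s12→-2) → $-2
  target = base 0x157e + off 0x06 + 2 + imm -2 = 0x1584

0x1584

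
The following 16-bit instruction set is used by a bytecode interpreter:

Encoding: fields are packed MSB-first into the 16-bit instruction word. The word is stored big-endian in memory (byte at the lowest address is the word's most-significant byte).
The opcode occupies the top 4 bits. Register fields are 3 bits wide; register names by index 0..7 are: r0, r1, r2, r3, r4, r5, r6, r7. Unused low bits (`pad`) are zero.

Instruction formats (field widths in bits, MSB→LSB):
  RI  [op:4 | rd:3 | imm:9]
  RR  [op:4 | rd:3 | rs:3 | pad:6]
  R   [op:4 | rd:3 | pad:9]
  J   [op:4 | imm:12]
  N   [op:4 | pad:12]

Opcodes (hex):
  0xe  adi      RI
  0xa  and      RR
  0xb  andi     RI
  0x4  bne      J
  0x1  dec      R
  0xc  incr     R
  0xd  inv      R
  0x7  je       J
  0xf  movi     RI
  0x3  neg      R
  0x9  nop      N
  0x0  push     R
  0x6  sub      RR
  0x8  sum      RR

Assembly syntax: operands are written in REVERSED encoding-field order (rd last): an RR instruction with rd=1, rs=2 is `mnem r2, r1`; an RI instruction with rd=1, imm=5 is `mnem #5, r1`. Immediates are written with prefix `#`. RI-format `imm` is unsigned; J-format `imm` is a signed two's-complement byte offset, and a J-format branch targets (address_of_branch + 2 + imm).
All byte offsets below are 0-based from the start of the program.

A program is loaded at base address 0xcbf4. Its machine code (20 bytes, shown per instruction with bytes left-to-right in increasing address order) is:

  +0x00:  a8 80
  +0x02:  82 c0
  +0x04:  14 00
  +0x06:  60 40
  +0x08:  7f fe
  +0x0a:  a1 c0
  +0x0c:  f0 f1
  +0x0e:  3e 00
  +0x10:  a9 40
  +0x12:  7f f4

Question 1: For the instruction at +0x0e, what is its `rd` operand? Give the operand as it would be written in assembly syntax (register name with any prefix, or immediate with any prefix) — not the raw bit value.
r7

off 0x0e: read 3e 00 as big → 0x3e00
  top 4b → 0x3 → neg [R]
  rd: (w>>9)&0x7=0x7 → r7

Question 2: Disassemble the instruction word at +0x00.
off 0x00: read a8 80 as big → 0xa880
  opcode bits[15:12]=0xa: and/RR
  rd@[11:9]=0x4 ⇒ r4
  rs@[8:6]=0x2 ⇒ r2

and r2, r4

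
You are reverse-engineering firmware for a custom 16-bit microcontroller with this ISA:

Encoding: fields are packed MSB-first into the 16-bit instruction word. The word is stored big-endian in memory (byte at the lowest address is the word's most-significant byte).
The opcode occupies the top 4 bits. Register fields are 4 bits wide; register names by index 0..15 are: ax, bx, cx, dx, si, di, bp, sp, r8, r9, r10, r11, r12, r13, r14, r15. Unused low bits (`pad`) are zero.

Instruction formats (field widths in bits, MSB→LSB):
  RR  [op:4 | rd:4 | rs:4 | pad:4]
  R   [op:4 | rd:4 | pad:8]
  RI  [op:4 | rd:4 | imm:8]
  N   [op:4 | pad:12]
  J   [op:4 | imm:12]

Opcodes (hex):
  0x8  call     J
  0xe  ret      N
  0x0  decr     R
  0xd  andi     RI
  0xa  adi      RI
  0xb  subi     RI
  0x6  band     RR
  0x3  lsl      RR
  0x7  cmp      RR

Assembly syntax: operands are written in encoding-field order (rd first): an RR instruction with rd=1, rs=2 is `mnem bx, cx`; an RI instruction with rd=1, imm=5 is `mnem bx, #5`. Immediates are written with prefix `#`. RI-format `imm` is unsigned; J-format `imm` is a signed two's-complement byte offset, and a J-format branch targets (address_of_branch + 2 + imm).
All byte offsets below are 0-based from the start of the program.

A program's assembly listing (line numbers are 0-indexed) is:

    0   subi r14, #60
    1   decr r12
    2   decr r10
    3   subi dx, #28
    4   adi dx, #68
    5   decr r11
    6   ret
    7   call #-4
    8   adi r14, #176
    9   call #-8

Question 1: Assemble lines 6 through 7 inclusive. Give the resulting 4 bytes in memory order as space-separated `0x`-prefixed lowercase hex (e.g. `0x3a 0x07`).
line 6 (ret): pack op=0xe:4|pad=0:12 = 0xe000; big→ e0 00
line 7 (call): pack op=0x8:4|imm=-4:12 = 0x8ffc; big→ 8f fc

0xe0 0x00 0x8f 0xfc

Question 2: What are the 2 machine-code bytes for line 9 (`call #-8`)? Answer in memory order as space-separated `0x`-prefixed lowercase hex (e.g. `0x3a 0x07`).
0x8f 0xf8

L9: call op=0x8:4|imm=-8:12 ⇒ 0x8ff8 ⇒ big 8f f8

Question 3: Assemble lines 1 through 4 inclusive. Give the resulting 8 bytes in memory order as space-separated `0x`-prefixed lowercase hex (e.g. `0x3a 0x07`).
line 1 (decr): pack op=0x0:4|rd=12:4|pad=0:8 = 0x0c00; big→ 0c 00
line 2 (decr): pack op=0x0:4|rd=10:4|pad=0:8 = 0x0a00; big→ 0a 00
line 3 (subi): pack op=0xb:4|rd=3:4|imm=28:8 = 0xb31c; big→ b3 1c
line 4 (adi): pack op=0xa:4|rd=3:4|imm=68:8 = 0xa344; big→ a3 44

0x0c 0x00 0x0a 0x00 0xb3 0x1c 0xa3 0x44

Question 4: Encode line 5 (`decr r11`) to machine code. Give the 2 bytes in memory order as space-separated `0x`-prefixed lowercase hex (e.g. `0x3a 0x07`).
0x0b 0x00

5. decr fields op=0x0:4|rd=11:4|pad=0:8 → word 0b00h → 0b 00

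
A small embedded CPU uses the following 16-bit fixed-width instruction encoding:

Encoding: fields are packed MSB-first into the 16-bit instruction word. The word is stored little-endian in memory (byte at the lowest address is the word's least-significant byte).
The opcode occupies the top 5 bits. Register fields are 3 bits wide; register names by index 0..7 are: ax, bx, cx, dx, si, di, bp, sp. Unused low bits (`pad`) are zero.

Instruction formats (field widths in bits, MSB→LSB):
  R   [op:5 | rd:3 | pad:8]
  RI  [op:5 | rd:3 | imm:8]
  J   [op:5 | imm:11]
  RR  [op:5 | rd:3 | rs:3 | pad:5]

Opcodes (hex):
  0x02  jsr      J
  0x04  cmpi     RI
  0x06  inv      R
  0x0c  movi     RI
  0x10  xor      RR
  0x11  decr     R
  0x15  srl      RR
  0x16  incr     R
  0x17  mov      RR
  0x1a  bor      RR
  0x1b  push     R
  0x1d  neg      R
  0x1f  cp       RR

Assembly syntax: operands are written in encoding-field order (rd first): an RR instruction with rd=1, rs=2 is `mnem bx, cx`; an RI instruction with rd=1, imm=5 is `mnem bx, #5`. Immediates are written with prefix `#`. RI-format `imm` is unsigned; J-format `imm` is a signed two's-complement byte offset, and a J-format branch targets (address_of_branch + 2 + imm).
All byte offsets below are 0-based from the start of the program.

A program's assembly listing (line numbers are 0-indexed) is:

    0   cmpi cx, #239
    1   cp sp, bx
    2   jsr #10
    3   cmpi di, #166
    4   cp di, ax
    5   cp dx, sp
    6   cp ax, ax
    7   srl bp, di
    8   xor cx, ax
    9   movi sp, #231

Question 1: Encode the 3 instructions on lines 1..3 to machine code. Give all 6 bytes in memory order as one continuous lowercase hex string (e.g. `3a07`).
1. cp fields op=0x1f:5|rd=7:3|rs=1:3|pad=0:5 → word ff20h → 20 ff
2. jsr fields op=0x2:5|imm=10:11 → word 100ah → 0a 10
3. cmpi fields op=0x4:5|rd=5:3|imm=166:8 → word 25a6h → a6 25

20ff0a10a625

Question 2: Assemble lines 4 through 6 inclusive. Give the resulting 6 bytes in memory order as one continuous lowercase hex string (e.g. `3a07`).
00fde0fb00f8

line 4 (cp): pack op=0x1f:5|rd=5:3|rs=0:3|pad=0:5 = 0xfd00; little→ 00 fd
line 5 (cp): pack op=0x1f:5|rd=3:3|rs=7:3|pad=0:5 = 0xfbe0; little→ e0 fb
line 6 (cp): pack op=0x1f:5|rd=0:3|rs=0:3|pad=0:5 = 0xf800; little→ 00 f8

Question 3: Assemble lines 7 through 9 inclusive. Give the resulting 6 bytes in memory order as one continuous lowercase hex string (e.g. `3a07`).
a0ae0082e767

7. srl fields op=0x15:5|rd=6:3|rs=5:3|pad=0:5 → word aea0h → a0 ae
8. xor fields op=0x10:5|rd=2:3|rs=0:3|pad=0:5 → word 8200h → 00 82
9. movi fields op=0xc:5|rd=7:3|imm=231:8 → word 67e7h → e7 67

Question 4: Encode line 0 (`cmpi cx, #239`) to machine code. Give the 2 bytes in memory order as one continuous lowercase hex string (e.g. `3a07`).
ef22

line 0 (cmpi): pack op=0x4:5|rd=2:3|imm=239:8 = 0x22ef; little→ ef 22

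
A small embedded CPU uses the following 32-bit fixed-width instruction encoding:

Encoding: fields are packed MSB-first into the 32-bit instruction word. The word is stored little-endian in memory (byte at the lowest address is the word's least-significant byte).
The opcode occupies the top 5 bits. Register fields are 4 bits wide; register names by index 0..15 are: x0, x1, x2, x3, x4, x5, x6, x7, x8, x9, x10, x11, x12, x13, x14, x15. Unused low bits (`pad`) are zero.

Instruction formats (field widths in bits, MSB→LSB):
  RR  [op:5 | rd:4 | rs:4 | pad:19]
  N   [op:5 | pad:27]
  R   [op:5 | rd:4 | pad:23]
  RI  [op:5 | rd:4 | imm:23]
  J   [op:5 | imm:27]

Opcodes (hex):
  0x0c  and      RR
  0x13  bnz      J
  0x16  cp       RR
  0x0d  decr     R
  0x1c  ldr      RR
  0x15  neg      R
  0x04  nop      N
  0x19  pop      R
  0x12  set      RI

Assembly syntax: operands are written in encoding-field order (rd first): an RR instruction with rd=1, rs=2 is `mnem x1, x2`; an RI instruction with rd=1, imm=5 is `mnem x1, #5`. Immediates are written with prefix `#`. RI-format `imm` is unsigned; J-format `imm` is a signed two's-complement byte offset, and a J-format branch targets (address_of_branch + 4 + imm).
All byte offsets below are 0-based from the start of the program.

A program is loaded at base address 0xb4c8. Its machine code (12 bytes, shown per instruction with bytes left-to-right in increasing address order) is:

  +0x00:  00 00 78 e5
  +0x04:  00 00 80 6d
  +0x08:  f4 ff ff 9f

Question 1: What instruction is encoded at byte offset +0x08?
bnz #-12

+0x08: f4 ff ff 9f ⇒ word 0x9ffffff4 (little)
  op=0x9ffffff4>>27=0x13 ⇒ bnz (J)
  imm: (w>>0)&0x7ffffff=0x7fffff4 (s27→-12) → #-12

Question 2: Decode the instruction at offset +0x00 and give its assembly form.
ldr x10, x15

+0x00: 00 00 78 e5 ⇒ word 0xe5780000 (little)
  opcode bits[31:27]=0x1c: ldr/RR
  [26:23] rd=10 = x10
  [22:19] rs=15 = x15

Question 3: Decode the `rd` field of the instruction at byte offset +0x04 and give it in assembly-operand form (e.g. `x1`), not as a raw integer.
off 0x04: read 00 00 80 6d as little → 0x6d800000
  opcode bits[31:27]=0xd: decr/R
  [26:23] rd=11 = x11

x11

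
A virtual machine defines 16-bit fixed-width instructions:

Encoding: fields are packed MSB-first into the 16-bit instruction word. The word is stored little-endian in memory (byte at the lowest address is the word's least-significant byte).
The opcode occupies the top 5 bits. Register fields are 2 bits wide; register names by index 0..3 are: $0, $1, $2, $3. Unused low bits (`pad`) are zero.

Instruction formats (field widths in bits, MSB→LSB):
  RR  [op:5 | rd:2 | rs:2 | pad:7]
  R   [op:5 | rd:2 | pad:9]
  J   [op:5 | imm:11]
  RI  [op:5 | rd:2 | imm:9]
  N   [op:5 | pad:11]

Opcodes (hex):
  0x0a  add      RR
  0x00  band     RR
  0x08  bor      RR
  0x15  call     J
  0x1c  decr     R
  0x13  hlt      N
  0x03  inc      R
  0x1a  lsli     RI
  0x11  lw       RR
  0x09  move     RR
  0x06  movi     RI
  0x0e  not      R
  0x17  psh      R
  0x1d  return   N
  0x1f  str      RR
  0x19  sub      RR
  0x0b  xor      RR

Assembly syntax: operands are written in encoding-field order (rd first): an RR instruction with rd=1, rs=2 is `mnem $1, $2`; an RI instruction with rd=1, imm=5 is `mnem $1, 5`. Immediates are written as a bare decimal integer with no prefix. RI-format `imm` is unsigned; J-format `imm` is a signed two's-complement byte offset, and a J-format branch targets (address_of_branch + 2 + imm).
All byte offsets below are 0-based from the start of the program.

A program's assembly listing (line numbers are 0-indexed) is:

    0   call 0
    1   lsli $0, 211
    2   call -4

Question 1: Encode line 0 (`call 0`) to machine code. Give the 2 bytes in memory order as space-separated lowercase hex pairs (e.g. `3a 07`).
00 a8

0. call fields op=0x15:5|imm=0:11 → word a800h → 00 a8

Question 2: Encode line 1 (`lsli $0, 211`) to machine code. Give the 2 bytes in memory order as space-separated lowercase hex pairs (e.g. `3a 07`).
1. lsli fields op=0x1a:5|rd=0:2|imm=211:9 → word d0d3h → d3 d0

d3 d0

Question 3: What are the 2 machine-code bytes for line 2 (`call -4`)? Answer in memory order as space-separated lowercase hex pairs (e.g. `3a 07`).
fc af

line 2 (call): pack op=0x15:5|imm=-4:11 = 0xaffc; little→ fc af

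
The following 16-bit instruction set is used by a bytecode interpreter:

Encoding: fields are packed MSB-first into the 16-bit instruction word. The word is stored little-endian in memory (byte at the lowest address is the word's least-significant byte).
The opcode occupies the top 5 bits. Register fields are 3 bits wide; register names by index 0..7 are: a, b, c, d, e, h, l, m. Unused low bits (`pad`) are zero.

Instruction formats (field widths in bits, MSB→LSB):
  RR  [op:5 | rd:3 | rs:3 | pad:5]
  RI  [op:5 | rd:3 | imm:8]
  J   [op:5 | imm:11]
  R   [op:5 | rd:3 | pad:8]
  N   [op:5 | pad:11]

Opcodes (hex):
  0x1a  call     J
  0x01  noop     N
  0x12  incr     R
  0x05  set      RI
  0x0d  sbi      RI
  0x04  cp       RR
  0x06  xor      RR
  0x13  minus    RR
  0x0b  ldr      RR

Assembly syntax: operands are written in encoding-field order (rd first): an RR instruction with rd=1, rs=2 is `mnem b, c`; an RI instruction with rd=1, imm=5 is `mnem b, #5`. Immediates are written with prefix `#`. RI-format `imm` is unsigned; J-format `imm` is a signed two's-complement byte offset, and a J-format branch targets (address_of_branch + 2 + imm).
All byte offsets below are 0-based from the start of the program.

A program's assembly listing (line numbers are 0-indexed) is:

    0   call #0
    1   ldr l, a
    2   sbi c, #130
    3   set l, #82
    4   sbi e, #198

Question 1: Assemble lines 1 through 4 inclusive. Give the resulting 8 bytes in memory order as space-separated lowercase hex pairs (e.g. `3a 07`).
00 5e 82 6a 52 2e c6 6c

1. ldr fields op=0xb:5|rd=6:3|rs=0:3|pad=0:5 → word 5e00h → 00 5e
2. sbi fields op=0xd:5|rd=2:3|imm=130:8 → word 6a82h → 82 6a
3. set fields op=0x5:5|rd=6:3|imm=82:8 → word 2e52h → 52 2e
4. sbi fields op=0xd:5|rd=4:3|imm=198:8 → word 6cc6h → c6 6c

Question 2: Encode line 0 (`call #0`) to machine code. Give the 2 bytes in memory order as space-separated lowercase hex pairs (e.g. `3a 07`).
line 0 (call): pack op=0x1a:5|imm=0:11 = 0xd000; little→ 00 d0

00 d0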